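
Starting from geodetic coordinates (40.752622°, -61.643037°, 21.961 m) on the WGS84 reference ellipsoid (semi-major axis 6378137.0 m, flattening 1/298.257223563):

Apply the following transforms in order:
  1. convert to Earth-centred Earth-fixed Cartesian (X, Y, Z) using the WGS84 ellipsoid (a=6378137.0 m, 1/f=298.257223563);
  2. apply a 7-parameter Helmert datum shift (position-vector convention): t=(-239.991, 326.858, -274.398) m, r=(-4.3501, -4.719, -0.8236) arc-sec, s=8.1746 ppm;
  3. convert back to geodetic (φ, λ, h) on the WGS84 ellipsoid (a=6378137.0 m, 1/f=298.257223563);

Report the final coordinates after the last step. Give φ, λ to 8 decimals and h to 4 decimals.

start: φ=40.752622°, λ=-61.643037°, h=21.961 m
→ ECEF (a=6378137.000, f=1/298.257223563): X=2298150.9088, Y=-4257982.6064, Z=4141665.5366
→ Helmert 7p (PV): X=2297817.9470, Y=-4257612.3842, Z=4141567.3745
→ geod (Bowring, a=6378137.000): φ=40.75479733°, λ=-61.64442455°, h=-408.7163 m

φ=40.75479733°, λ=-61.64442455°, h=-408.7163 m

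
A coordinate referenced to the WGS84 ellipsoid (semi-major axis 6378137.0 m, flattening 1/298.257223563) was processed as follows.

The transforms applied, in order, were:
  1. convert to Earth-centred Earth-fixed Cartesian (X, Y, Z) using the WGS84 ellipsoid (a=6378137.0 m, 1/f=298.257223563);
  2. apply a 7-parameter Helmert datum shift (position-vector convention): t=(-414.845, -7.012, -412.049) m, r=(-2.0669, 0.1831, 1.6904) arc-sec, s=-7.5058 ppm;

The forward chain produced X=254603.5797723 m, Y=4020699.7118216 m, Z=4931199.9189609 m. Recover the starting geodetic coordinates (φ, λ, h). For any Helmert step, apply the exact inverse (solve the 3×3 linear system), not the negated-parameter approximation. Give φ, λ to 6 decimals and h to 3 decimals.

φ=50.942475°, λ=86.370352°, h=2800.630 m

start: X=254603.5798, Y=4020699.7118, Z=4931199.9190 m
→ Helmert⁻¹: X=255048.9118, Y=4020685.3939, Z=4931689.5001
→ geod (Bowring, a=6378137.000): φ=50.94247500°, λ=86.37035200°, h=2800.6300 m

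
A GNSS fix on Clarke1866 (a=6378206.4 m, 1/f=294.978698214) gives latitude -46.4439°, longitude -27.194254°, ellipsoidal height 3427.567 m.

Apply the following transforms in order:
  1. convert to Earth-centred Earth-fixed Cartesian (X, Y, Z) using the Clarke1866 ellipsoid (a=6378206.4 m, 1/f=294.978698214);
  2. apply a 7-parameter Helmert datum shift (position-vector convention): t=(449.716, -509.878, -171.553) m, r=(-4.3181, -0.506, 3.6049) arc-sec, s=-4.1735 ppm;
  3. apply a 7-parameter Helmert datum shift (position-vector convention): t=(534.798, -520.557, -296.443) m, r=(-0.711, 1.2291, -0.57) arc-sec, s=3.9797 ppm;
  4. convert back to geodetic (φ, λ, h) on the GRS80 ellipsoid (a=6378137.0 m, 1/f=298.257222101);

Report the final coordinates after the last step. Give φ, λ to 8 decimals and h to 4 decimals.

φ=-46.43543016°, λ=-27.20087162°, h=4637.9564 m

start: φ=-46.443900°, λ=-27.194254°, h=3427.567 m
→ ECEF (a=6378206.400, f=1/294.978698214): X=3918249.9636, Y=-2013210.2446, Z=-4601665.6213
→ Helmert 7p (PV): X=3918729.8002, Y=-2013739.5756, Z=-4601766.2114
→ Helmert 7p (PV): X=3919247.2074, Y=-2014294.8384, Z=-4602097.3778
→ geod (Bowring, a=6378137.000): φ=-46.43543016°, λ=-27.20087162°, h=4637.9564 m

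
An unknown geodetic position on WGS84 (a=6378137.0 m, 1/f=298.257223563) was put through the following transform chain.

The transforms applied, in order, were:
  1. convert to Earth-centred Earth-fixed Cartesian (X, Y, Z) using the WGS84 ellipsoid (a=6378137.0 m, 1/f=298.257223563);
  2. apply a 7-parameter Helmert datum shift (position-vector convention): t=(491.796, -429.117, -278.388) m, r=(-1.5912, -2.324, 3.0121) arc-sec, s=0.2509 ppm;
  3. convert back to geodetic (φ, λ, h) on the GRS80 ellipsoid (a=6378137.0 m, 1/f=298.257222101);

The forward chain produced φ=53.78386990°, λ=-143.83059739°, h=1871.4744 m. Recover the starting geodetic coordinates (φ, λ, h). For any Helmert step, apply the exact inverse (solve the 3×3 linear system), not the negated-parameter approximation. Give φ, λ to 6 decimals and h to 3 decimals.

start: φ=53.783870°, λ=-143.830597°, h=1871.474 m
→ ECEF (a=6378137.000, f=1/298.257222101): X=-3049690.0152, Y=-2229535.6584, Z=5124077.3344
→ Helmert⁻¹: X=-3050155.8609, Y=-2229100.9717, Z=5124371.6070
→ geod (Bowring, a=6378137.000): φ=53.78456500°, λ=-143.84008900°, h=2179.5420 m

φ=53.784565°, λ=-143.840089°, h=2179.542 m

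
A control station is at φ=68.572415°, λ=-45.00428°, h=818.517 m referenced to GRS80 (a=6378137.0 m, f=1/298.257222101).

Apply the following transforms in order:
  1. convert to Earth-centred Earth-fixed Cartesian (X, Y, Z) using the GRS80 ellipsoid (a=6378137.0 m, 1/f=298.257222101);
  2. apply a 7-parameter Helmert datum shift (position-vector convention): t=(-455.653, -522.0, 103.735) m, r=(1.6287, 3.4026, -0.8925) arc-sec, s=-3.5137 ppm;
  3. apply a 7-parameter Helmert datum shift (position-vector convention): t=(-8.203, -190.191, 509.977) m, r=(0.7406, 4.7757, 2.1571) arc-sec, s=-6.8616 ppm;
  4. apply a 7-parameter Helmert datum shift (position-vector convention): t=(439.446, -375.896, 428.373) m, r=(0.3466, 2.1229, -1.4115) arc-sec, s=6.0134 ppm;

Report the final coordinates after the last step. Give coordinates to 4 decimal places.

X=1652774.8783 m, Y=-1653919.0902 m, Z=5916388.3274 m

start: φ=68.572415°, λ=-45.004280°, h=818.517 m
→ ECEF (a=6378137.000, f=1/298.257222101): X=1652512.2383, Y=-1652759.1424, Z=5915476.3257
→ Helmert 7p (PV): X=1652141.2104, Y=-1653329.1948, Z=5915518.9649
→ Helmert 7p (PV): X=1652275.9239, Y=-1653512.0032, Z=5915944.1635
→ Helmert 7p (PV): X=1652774.8783, Y=-1653919.0902, Z=5916388.3274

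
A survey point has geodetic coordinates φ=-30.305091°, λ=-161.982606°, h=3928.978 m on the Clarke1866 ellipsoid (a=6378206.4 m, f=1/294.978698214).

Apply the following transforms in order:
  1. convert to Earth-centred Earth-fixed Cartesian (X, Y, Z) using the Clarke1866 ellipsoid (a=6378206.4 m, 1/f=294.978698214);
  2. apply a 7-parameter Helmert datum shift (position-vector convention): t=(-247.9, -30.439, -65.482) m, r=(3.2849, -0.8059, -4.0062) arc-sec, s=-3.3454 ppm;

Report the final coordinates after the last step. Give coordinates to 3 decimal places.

X=-5244593.766 m, Y=-1705622.502 m, Z=-3201529.169 m

start: φ=-30.305091°, λ=-161.982606°, h=3928.978 m
→ ECEF (a=6378206.400, f=1/294.978698214): X=-5244342.7888, Y=-1705750.6122, Z=-3201426.7413
→ Helmert 7p (PV): X=-5244593.7661, Y=-1705622.5017, Z=-3201529.1686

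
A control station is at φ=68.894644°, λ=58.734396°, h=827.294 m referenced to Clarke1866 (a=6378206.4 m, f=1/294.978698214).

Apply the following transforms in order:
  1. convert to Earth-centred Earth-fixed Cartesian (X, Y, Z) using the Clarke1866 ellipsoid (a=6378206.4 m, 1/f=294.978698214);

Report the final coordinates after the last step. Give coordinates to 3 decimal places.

X=1195677.385 m, Y=1969205.928 m, Z=5928336.939 m

start: φ=68.894644°, λ=58.734396°, h=827.294 m
→ ECEF (a=6378206.400, f=1/294.978698214): X=1195677.3853, Y=1969205.9279, Z=5928336.9392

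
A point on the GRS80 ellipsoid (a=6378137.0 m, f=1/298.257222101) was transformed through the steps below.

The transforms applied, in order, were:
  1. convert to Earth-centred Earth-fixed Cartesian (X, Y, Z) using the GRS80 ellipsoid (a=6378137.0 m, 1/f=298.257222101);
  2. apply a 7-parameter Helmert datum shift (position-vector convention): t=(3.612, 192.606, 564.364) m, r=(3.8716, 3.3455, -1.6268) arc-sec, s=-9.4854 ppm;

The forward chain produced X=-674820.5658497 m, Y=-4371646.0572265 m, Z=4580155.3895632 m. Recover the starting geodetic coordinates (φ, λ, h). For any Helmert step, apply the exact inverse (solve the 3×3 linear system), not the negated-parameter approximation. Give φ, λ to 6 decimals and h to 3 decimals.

φ=46.185728°, λ=-98.775425°, h=196.000 m

start: X=-674820.5658, Y=-4371646.0572, Z=4580155.3896 m
→ Helmert⁻¹: X=-674870.3790, Y=-4371799.4936, Z=4579705.5781
→ geod (Bowring, a=6378137.000): φ=46.18572800°, λ=-98.77542500°, h=196.0000 m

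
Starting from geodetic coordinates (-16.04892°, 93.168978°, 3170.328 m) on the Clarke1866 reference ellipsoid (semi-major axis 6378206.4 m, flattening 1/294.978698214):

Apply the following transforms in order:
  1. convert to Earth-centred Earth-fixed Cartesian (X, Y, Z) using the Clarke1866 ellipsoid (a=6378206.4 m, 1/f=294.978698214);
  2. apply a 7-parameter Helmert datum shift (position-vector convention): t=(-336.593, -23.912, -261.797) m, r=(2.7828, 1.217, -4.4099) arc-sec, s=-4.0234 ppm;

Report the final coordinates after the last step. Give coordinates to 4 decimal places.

X=-339321.7940 m, Y=6124857.1690 m, Z=-1752870.6978 m

start: φ=-16.048920°, λ=93.168978°, h=3170.328 m
→ ECEF (a=6378206.400, f=1/294.978698214): X=-339107.1722, Y=6124874.8276, Z=-1752700.5862
→ Helmert 7p (PV): X=-339321.7940, Y=6124857.1690, Z=-1752870.6978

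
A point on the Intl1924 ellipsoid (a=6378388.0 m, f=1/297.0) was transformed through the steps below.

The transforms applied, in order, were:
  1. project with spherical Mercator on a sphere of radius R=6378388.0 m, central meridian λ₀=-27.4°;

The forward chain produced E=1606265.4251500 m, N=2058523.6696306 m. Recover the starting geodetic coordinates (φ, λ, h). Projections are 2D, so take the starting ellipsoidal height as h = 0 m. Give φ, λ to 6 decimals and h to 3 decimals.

φ=18.178418°, λ=-12.971240°, h=0.000 m

start: E=1606265.4251, N=2058523.6696 m
→ merc⁻¹: φ=18.17841800°, λ=-12.97124000°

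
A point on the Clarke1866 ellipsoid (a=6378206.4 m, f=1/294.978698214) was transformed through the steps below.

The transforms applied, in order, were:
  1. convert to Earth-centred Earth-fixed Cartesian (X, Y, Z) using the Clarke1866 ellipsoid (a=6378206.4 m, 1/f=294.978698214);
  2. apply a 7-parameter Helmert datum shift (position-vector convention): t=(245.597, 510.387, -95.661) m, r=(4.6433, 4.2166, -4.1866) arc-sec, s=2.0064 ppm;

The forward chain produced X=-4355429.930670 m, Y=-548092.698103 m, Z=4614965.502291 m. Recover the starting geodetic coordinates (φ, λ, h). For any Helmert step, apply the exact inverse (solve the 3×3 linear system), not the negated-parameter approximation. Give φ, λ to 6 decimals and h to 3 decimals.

start: X=-4355429.9307, Y=-548092.6981, Z=4614965.5023 m
→ Helmert⁻¹: X=-4355749.9960, Y=-548586.5046, Z=4614975.2100
→ geod (Bowring, a=6378206.400): φ=46.62431100°, λ=-172.82165800°, h=2748.0550 m

φ=46.624311°, λ=-172.821658°, h=2748.055 m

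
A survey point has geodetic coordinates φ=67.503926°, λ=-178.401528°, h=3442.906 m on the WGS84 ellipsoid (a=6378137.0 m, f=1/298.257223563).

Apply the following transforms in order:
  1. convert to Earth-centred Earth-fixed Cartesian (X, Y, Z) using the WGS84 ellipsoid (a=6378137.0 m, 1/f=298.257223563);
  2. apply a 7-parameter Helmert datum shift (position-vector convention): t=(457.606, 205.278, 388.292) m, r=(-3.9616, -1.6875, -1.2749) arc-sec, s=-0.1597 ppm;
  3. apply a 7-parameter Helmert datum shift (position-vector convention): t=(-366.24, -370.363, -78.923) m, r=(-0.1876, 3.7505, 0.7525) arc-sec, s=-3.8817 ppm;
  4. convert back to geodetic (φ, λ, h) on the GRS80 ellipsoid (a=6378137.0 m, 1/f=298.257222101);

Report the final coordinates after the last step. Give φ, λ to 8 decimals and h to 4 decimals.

start: φ=67.503926°, λ=-178.401528°, h=3442.906 m
→ ECEF (a=6378137.000, f=1/298.257223563): X=-2447770.6760, Y=-68307.0963, Z=5873325.7755
→ Helmert 7p (PV): X=-2447361.1523, Y=-67973.8727, Z=5873694.4157
→ Helmert 7p (PV): X=-2447610.8438, Y=-68347.5582, Z=5873637.2547
→ geod (Bowring, a=6378137.000): φ=67.50630740°, λ=-178.40047724°, h=3669.9898 m

φ=67.50630740°, λ=-178.40047724°, h=3669.9898 m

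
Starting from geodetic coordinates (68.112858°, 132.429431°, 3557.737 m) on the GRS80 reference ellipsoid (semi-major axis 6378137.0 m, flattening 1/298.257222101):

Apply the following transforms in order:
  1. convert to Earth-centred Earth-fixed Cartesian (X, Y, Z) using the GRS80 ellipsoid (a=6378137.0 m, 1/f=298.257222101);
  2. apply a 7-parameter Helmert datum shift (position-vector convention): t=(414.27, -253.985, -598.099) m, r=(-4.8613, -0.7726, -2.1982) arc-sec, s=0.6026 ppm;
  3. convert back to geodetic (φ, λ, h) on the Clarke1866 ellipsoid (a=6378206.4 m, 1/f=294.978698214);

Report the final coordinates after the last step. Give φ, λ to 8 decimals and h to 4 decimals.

φ=68.11508530°, λ=132.42373057°, h=2967.5773 m

start: φ=68.112858°, λ=132.429431°, h=3557.737 m
→ ECEF (a=6378137.000, f=1/298.257222101): X=-1609687.4906, Y=1761015.2550, Z=5899098.2728
→ Helmert 7p (PV): X=-1609277.5192, Y=1760918.5174, Z=5898456.1952
→ geod (Bowring, a=6378206.400): φ=68.11508530°, λ=132.42373057°, h=2967.5773 m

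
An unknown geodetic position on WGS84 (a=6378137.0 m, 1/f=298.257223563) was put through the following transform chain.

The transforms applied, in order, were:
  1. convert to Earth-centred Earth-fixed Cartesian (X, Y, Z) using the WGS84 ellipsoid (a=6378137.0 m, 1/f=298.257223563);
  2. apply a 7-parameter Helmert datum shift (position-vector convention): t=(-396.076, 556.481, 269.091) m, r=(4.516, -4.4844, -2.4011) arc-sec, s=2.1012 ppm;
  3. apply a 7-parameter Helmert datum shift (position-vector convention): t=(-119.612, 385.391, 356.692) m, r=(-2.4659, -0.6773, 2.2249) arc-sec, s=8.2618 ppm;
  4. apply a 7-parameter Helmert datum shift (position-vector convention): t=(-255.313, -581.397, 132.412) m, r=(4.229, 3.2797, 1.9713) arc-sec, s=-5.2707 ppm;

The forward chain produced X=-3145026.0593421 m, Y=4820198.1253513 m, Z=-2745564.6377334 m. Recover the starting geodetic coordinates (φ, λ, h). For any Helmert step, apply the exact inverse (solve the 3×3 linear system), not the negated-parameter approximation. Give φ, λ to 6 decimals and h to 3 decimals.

start: X=-3145026.0593, Y=4820198.1254, Z=-2745564.6377 m
→ Helmert⁻¹: X=-3144697.5884, Y=4820778.6879, Z=-2745860.3629
→ Helmert⁻¹: X=-3144509.0180, Y=4820420.2207, Z=-2746126.4128
→ Helmert⁻¹: X=-3144222.1517, Y=4819756.8800, Z=-2746426.8992
→ geod (Bowring, a=6378137.000): φ=-25.66276700°, λ=123.11886800°, h=2291.4140 m

φ=-25.662767°, λ=123.118868°, h=2291.414 m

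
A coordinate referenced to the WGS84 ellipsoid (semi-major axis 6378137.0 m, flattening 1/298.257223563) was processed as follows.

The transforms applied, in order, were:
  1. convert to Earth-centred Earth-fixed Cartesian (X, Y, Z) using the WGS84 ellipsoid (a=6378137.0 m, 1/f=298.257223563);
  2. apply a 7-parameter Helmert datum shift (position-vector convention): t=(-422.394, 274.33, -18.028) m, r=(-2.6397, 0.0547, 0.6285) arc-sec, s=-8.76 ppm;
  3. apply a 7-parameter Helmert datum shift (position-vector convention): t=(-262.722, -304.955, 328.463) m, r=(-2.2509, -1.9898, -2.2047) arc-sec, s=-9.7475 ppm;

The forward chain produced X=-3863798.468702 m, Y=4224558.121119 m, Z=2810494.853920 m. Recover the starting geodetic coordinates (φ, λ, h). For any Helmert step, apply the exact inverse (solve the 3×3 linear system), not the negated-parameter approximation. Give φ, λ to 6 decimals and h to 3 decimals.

start: X=-3863798.4687, Y=4224558.1211, Z=2810494.8539 m
→ Helmert⁻¹: X=-3863591.4545, Y=4224832.2940, Z=2810277.1589
→ Helmert⁻¹: X=-3863190.7750, Y=4224570.7767, Z=2810372.8453
→ geod (Bowring, a=6378137.000): φ=26.30017300°, λ=132.44159300°, h=3292.2260 m

φ=26.300173°, λ=132.441593°, h=3292.226 m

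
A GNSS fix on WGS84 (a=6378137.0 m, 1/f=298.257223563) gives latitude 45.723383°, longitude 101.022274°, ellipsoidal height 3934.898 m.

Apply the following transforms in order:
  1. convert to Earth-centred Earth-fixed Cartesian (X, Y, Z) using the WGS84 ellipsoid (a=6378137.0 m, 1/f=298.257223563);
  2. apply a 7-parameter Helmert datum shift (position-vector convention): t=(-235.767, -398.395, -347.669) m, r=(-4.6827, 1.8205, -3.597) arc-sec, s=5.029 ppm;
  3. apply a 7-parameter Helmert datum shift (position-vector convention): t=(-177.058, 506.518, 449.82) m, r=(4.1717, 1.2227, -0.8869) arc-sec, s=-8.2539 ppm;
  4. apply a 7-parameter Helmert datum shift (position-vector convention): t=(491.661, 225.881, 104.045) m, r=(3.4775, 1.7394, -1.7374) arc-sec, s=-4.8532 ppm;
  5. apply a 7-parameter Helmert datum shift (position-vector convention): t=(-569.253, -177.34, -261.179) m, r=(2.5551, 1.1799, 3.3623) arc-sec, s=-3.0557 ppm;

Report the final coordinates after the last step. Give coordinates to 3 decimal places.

X=-853597.630 m, Y=4380798.355 m, Z=4546690.185 m

start: φ=45.723383°, λ=101.022274°, h=3934.898 m
→ ECEF (a=6378137.000, f=1/298.257223563): X=-853308.8615, Y=4380800.3361, Z=4546653.8495
→ Helmert 7p (PV): X=-853432.3946, Y=4380542.0732, Z=4546237.1219
→ Helmert 7p (PV): X=-853556.6241, Y=4380924.1574, Z=4546743.0723
→ Helmert 7p (PV): X=-852985.5777, Y=4381059.3115, Z=4546906.1083
→ Helmert 7p (PV): X=-853597.6296, Y=4380798.3554, Z=4546690.1847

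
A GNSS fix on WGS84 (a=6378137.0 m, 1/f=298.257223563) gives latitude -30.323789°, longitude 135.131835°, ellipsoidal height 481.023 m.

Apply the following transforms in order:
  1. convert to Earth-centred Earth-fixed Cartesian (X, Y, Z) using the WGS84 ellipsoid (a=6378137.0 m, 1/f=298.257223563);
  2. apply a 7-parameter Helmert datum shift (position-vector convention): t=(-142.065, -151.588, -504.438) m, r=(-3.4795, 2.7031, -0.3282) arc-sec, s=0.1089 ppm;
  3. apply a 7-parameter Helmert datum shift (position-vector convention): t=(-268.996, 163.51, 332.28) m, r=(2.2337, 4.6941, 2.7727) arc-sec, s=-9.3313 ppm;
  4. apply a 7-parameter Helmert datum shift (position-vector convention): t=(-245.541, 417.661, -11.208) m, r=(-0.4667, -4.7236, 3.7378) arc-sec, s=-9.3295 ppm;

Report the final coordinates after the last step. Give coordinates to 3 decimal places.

start: φ=-30.323789°, λ=135.131835°, h=481.023 m
→ ECEF (a=6378137.000, f=1/298.257223563): X=-3905564.5806, Y=3887632.7540, Z=-3201650.5657
→ Helmert 7p (PV): X=-3905742.8427, Y=3887433.7948, Z=-3202169.7507
→ Helmert 7p (PV): X=-3906100.5222, Y=3887543.2046, Z=-3201676.6080
→ Helmert 7p (PV): X=-3906306.7484, Y=3887846.5695, Z=-3201756.1933

X=-3906306.748 m, Y=3887846.569 m, Z=-3201756.193 m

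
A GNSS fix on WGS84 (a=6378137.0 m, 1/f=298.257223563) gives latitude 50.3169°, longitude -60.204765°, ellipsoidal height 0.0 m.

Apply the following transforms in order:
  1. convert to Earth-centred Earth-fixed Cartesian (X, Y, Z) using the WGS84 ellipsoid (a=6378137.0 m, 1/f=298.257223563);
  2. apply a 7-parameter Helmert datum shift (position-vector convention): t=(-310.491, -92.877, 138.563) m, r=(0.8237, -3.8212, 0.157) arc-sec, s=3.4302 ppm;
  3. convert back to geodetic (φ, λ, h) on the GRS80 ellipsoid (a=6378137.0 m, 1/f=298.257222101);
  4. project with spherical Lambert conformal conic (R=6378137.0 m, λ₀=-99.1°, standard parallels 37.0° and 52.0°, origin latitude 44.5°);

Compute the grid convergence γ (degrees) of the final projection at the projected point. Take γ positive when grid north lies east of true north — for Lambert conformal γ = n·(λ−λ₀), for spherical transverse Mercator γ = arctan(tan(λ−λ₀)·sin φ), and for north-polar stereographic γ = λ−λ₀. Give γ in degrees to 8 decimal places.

start: φ=50.316900°, λ=-60.204765°, h=0.000 m
→ ECEF (a=6378137.000, f=1/298.257223563): X=2027756.2935, Y=-3541344.9732, Z=4885372.1611
→ Helmert 7p (PV): X=2027364.9484, Y=-3541467.9637, Z=4885550.9056
→ geod (Bowring, a=6378137.000): φ=50.31853287°, λ=-60.21039145°, h=81.5568 m
→ into lcc (λ₀=-99.1°): φ=50.31853287°, λ−λ₀=38.88960855°
convergence γ = 27.33679758°

27.33679758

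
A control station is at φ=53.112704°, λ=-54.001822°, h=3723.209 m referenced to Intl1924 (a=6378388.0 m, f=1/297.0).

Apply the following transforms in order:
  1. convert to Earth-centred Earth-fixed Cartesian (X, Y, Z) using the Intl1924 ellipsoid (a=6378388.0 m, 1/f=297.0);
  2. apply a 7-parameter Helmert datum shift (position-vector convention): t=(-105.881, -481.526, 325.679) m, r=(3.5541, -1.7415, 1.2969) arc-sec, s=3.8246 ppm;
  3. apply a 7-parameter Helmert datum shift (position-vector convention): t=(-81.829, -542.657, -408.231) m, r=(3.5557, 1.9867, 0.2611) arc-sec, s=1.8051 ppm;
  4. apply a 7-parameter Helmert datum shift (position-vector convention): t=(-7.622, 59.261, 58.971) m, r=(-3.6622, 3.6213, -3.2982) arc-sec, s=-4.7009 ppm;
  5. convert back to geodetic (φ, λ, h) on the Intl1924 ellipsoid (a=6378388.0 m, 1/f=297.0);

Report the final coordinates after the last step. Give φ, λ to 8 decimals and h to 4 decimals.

φ=53.10639092°, λ=-54.01272105°, h=4109.5159 m

start: φ=53.112704°, λ=-54.001822°, h=3723.209 m
→ ECEF (a=6378388.000, f=1/297.0): X=2256453.5381, Y=-3105949.5529, Z=5081161.1710
→ Helmert 7p (PV): X=2256332.9154, Y=-3106516.3229, Z=5081471.8167
→ Helmert 7p (PV): X=2256308.0355, Y=-3107149.3285, Z=5080997.4739
→ Helmert 7p (PV): X=2256329.3277, Y=-3107021.3277, Z=5081048.1135
→ geod (Bowring, a=6378388.000): φ=53.10639092°, λ=-54.01272105°, h=4109.5159 m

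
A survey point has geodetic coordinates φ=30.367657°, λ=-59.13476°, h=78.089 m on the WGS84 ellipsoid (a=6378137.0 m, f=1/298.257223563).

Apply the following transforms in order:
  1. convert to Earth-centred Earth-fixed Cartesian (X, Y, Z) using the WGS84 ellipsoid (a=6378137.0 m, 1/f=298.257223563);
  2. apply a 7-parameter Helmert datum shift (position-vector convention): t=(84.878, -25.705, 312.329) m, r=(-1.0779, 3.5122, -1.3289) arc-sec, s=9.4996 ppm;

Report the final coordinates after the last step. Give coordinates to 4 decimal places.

X=2825767.3226 m, Y=-4727864.9577 m, Z=3205963.4020 m

start: φ=30.367657°, λ=-59.134760°, h=78.089 m
→ ECEF (a=6378137.000, f=1/298.257223563): X=2825631.4772, Y=-4727792.8879, Z=3205644.0281
→ Helmert 7p (PV): X=2825767.3226, Y=-4727864.9577, Z=3205963.4020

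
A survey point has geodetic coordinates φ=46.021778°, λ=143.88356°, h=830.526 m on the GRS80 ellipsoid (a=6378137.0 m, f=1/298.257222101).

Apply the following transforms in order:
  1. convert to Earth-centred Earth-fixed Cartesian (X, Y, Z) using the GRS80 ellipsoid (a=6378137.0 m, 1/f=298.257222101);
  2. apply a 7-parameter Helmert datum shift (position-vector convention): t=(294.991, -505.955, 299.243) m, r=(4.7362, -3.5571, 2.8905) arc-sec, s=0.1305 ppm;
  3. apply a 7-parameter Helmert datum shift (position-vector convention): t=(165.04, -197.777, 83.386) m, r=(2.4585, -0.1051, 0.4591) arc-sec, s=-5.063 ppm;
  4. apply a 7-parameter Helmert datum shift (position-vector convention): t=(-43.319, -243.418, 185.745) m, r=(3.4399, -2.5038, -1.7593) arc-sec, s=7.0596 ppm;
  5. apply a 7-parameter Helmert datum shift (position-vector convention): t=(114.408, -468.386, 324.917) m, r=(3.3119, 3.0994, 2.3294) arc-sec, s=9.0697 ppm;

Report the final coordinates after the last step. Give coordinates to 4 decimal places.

start: φ=46.021778°, λ=143.883560°, h=830.526 m
→ ECEF (a=6378137.000, f=1/298.257222101): X=-3584426.2370, Y=2615384.2845, Z=4567526.3898
→ Helmert 7p (PV): X=-3584247.1330, Y=2614723.5619, Z=4567824.4681
→ Helmert 7p (PV): X=-3584072.0932, Y=2614450.1246, Z=4567914.0660
→ Helmert 7p (PV): X=-3584173.8638, Y=2614179.5534, Z=4568132.1539
→ Helmert 7p (PV): X=-3584052.8433, Y=2613621.0508, Z=4568594.3350

X=-3584052.8433 m, Y=2613621.0508 m, Z=4568594.3350 m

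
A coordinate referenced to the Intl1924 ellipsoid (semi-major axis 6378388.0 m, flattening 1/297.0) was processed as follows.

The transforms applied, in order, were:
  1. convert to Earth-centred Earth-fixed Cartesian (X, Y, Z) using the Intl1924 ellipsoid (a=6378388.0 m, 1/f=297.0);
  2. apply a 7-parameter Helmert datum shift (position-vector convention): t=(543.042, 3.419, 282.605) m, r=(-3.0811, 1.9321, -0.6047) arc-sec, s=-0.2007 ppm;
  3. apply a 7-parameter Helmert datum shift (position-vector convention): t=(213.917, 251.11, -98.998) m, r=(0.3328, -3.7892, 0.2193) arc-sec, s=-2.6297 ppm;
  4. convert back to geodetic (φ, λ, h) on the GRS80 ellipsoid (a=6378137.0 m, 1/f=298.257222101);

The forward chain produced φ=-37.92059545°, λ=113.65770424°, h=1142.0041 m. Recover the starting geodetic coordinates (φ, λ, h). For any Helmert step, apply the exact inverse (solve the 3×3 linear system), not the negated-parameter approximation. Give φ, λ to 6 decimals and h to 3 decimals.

start: φ=-37.920595°, λ=113.657704°, h=1142.004 m
→ ECEF (a=6378137.000, f=1/298.257222101): X=-2021908.5317, Y=4615290.1564, Z=-3899196.8658
→ Helmert⁻¹: X=-2022194.4878, Y=4615047.0416, Z=-3899078.4186
→ Helmert⁻¹: X=-2022714.9405, Y=4615096.8652, Z=-3899311.8147
→ geod (Bowring, a=6378388.000): φ=-37.92139800°, λ=113.66698500°, h=1111.7400 m

φ=-37.921398°, λ=113.666985°, h=1111.740 m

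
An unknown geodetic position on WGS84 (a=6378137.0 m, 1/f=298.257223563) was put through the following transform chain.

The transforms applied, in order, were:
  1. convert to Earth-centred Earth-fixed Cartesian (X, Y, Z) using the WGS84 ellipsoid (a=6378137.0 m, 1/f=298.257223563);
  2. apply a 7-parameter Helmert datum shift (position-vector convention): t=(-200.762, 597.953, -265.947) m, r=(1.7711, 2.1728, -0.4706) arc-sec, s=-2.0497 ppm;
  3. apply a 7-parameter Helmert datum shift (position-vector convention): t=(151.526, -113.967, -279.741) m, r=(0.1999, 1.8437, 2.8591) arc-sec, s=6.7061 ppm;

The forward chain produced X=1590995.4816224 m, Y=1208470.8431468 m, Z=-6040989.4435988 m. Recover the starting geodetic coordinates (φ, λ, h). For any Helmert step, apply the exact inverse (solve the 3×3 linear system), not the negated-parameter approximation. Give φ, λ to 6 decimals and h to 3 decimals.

start: X=1590995.4816, Y=1208470.8431, Z=-6040989.4436 m
→ Helmert⁻¹: X=1590904.0339, Y=1208548.7990, Z=-6040656.1442
→ Helmert⁻¹: X=1591168.9310, Y=1207905.0862, Z=-6040396.1885
→ geod (Bowring, a=6378137.000): φ=-71.81400300°, λ=37.20324700°, h=3321.3450 m

φ=-71.814003°, λ=37.203247°, h=3321.345 m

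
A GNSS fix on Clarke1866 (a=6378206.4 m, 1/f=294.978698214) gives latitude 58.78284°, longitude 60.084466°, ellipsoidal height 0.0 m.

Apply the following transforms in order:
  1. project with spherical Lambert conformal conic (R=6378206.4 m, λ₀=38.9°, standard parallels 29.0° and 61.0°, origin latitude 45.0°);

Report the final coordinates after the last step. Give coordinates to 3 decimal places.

start: φ=58.782840°, λ=60.084466°, h=0.000 m
→ lcc (R=6378206.4, λ₀=38.9°): E=1194243.5962, N=1646417.5758

E=1194243.596 m, N=1646417.576 m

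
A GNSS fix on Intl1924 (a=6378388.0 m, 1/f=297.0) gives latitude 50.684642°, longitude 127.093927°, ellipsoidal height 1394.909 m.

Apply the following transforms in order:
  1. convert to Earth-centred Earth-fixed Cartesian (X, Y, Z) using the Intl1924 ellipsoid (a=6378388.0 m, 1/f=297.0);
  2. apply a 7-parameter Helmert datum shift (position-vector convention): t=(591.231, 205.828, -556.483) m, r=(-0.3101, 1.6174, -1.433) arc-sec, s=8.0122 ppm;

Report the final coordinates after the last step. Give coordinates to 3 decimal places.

X=-2442205.042 m, Y=3230978.163 m, Z=4912063.354 m

start: φ=50.684642°, λ=127.093927°, h=1394.909 m
→ ECEF (a=6378388.000, f=1/297.0): X=-2442837.6674, Y=3230722.0924, Z=4912566.1778
→ Helmert 7p (PV): X=-2442205.0421, Y=3230978.1627, Z=4912063.3535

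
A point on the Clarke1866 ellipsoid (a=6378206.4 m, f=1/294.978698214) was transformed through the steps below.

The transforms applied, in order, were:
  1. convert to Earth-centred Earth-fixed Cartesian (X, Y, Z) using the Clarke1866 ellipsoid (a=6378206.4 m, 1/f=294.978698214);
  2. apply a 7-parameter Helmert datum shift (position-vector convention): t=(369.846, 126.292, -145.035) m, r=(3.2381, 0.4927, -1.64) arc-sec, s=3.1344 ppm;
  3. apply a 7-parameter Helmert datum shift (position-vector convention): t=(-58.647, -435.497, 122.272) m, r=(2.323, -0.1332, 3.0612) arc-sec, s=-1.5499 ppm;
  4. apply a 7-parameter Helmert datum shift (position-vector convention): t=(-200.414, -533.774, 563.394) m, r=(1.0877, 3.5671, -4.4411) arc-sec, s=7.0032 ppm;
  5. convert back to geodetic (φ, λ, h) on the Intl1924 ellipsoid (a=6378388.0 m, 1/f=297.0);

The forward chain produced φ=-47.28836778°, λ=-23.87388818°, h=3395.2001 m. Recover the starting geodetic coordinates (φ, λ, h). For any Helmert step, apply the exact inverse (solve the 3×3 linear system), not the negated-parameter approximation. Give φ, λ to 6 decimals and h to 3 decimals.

φ=-47.294158°, λ=-23.864799°, h=3697.632 m

start: φ=-47.288368°, λ=-23.873888°, h=3395.200 m
→ ECEF (a=6378388.000, f=1/297.0): X=3965639.1921, Y=-1755167.6460, Z=-4666150.9696
→ Helmert⁻¹: X=3965930.3135, Y=-1754560.8018, Z=-4666603.8436
→ Helmert⁻¹: X=3965966.0589, Y=-1754239.4405, Z=-4666716.1530
→ Helmert⁻¹: X=3965608.8792, Y=-1754401.9618, Z=-4666519.4767
→ geod (Bowring, a=6378206.400): φ=-47.29415800°, λ=-23.86479900°, h=3697.6320 m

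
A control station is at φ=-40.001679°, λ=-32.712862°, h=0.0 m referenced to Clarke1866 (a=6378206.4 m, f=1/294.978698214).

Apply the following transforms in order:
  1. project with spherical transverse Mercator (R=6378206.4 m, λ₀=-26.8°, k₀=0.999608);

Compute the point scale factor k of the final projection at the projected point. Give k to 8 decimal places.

start: φ=-40.001679°, λ=-32.712862°, h=0.000 m
→ into tm (λ₀=-26.8°): φ=-40.00167900°, λ−λ₀=-5.91286200°
scale k = 1.00273500

1.00273500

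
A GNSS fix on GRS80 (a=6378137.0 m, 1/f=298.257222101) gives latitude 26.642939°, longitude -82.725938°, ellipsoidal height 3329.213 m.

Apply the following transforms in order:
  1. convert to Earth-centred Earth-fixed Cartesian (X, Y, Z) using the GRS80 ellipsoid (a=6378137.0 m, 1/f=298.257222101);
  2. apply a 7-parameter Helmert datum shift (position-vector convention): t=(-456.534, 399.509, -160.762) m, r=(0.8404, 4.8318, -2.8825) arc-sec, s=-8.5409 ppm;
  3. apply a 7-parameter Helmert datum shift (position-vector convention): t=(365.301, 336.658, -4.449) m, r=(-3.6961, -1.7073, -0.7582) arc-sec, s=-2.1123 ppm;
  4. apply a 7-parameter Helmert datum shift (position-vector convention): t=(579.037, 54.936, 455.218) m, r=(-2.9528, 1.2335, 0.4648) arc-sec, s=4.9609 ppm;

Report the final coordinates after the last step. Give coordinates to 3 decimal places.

X=723141.914 m, Y=-5660884.359 m, Z=2844820.169 m

start: φ=26.642939°, λ=-82.725938°, h=3329.213 m
→ ECEF (a=6378137.000, f=1/298.257222101): X=722685.3011, Y=-5661776.6615, Z=2844402.2066
→ Helmert 7p (PV): X=722210.1036, Y=-5661350.4842, Z=2844177.1539
→ Helmert 7p (PV): X=722529.5270, Y=-5660953.5572, Z=2844274.1217
→ Helmert 7p (PV): X=723141.9143, Y=-5660884.3588, Z=2844820.1692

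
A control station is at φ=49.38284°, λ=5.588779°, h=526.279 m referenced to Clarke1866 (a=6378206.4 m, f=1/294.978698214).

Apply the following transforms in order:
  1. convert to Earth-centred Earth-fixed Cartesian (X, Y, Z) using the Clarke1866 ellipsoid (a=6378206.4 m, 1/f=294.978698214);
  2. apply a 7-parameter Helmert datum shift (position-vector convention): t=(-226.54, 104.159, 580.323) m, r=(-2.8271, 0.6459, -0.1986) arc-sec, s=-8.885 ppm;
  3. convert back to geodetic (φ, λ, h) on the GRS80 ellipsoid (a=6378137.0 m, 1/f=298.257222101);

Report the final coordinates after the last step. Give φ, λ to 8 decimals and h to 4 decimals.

φ=49.38533779°, λ=5.59134023°, h=702.4754 m

start: φ=49.382840°, λ=5.588779°, h=526.279 m
→ ECEF (a=6378206.400, f=1/294.978698214): X=4140908.0151, Y=405200.8304, Z=4818579.2853
→ Helmert 7p (PV): X=4140660.1621, Y=405363.4459, Z=4819098.2747
→ geod (Bowring, a=6378137.000): φ=49.38533779°, λ=5.59134023°, h=702.4754 m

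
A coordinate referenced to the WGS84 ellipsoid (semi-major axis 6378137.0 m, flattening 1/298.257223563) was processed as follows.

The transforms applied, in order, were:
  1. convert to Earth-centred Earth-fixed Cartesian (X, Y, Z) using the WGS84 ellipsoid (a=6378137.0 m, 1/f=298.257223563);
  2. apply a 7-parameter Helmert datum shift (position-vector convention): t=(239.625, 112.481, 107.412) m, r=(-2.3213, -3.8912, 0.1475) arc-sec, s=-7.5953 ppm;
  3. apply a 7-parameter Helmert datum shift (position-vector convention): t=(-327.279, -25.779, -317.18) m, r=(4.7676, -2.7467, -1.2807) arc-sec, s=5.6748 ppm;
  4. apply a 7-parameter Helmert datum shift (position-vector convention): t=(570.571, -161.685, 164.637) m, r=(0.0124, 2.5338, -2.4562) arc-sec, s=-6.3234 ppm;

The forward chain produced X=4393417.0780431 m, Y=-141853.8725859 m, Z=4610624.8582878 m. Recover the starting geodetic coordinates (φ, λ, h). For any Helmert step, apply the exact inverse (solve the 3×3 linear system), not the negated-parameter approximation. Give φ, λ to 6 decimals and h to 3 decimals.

start: X=4393417.0780, Y=-141853.8726, Z=4610624.8583 m
→ Helmert⁻¹: X=4392819.3347, Y=-141640.4967, Z=4610543.3461
→ Helmert⁻¹: X=4393183.9610, Y=-141480.0633, Z=4610779.1294
→ Helmert⁻¹: X=4393064.5804, Y=-141648.6491, Z=4610622.2675
→ geod (Bowring, a=6378137.000): φ=46.56139100°, λ=-1.84678800°, h=3094.5180 m

φ=46.561391°, λ=-1.846788°, h=3094.518 m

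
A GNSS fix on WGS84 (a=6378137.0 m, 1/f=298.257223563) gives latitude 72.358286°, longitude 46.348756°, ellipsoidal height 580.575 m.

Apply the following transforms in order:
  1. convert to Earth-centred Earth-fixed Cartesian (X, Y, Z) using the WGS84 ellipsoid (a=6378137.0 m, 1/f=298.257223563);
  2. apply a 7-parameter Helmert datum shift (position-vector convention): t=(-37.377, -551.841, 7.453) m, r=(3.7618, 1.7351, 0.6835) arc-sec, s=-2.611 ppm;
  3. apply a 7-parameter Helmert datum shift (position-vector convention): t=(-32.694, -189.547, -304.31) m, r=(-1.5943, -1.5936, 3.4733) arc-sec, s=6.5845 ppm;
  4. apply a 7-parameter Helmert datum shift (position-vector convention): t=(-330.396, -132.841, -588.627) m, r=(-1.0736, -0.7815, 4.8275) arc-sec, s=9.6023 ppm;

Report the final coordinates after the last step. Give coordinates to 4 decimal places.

X=1338007.5327 m, Y=1402187.8443 m, Z=6055683.5755 m

start: φ=72.358286°, λ=46.348756°, h=580.575 m
→ ECEF (a=6378137.000, f=1/298.257223563): X=1338469.7041, Y=1403016.8598, Z=6056475.2379
→ Helmert 7p (PV): X=1338475.1301, Y=1402355.3348, Z=6056481.2060
→ Helmert 7p (PV): X=1338380.8422, Y=1402244.3735, Z=6056216.2766
→ Helmert 7p (PV): X=1338007.5327, Y=1402187.8443, Z=6055683.5755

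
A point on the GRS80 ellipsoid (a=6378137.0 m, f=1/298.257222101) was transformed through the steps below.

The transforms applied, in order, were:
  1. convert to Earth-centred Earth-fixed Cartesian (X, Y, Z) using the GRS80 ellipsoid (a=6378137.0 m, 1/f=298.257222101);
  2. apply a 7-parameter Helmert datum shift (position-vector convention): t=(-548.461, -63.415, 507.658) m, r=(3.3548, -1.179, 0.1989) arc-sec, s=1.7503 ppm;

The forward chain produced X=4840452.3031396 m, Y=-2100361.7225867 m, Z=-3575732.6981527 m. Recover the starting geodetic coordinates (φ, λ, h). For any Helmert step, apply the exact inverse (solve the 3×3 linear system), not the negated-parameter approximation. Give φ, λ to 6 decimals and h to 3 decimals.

φ=-34.304500°, λ=-23.454634°, h=3245.628 m

start: X=4840452.3031, Y=-2100361.7226, Z=-3575732.6982 m
→ Helmert⁻¹: X=4840969.8240, Y=-2100357.4652, Z=-3576227.6061
→ geod (Bowring, a=6378137.000): φ=-34.30450000°, λ=-23.45463400°, h=3245.6280 m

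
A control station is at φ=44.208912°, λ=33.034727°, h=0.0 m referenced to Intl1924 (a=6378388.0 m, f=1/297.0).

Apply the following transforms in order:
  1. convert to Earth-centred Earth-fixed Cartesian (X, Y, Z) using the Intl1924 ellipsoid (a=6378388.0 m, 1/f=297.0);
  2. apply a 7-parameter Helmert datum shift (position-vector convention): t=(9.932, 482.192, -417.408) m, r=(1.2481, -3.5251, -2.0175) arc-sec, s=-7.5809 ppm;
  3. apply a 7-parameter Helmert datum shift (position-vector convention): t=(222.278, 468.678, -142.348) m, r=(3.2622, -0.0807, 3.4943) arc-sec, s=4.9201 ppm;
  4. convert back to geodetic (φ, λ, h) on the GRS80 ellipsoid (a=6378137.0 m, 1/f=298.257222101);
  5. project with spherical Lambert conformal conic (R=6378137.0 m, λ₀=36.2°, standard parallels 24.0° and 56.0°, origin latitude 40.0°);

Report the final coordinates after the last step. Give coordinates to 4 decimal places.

start: φ=44.208912°, λ=33.034727°, h=0.000 m
→ ECEF (a=6378388.000, f=1/297.0): X=3839206.7518, Y=2496519.6077, Z=4424838.9224
→ Helmert 7p (PV): X=3839136.3771, Y=2496918.5481, Z=4424468.6886
→ Helmert 7p (PV): X=3839333.5128, Y=2497394.5738, Z=4424389.1019
→ geod (Bowring, a=6378137.000): φ=44.20152838°, λ=33.04303863°, h=311.1698 m
→ lcc (R=6378137.0, λ₀=36.2°): E=-242535.4461, N=454076.3321

E=-242535.4461 m, N=454076.3321 m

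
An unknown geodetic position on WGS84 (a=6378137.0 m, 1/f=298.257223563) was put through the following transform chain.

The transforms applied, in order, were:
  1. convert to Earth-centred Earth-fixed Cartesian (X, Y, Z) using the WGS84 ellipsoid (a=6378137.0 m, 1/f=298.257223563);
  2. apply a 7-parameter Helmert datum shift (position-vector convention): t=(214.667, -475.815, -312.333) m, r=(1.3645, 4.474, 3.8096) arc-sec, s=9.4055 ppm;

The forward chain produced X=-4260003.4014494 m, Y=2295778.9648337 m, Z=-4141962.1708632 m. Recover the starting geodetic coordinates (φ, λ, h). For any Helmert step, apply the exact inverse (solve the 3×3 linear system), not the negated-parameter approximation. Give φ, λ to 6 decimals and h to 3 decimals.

start: X=-4260003.4014, Y=2295778.9648, Z=-4141962.1709 m
→ Helmert⁻¹: X=-4260045.7520, Y=2296284.4647, Z=-4141718.4773
→ geod (Bowring, a=6378137.000): φ=-40.74751800°, λ=151.67408400°, h=760.9000 m

φ=-40.747518°, λ=151.674084°, h=760.900 m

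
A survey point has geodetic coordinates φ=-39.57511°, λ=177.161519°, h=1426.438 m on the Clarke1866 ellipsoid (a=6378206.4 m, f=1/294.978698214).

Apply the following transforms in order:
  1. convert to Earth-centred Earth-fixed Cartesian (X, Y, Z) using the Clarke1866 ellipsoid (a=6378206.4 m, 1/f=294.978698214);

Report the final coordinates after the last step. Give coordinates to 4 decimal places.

start: φ=-39.575110°, λ=177.161519°, h=1426.438 m
→ ECEF (a=6378206.400, f=1/294.978698214): X=-4918083.4002, Y=243845.5012, Z=-4042446.3264

X=-4918083.4002 m, Y=243845.5012 m, Z=-4042446.3264 m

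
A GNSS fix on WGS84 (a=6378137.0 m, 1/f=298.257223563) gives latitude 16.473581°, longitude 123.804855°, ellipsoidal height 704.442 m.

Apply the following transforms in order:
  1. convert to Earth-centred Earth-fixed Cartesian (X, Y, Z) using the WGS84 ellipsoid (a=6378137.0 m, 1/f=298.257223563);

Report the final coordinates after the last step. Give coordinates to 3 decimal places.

X=-3404203.827 m, Y=5084206.965 m, Z=1797244.349 m

start: φ=16.473581°, λ=123.804855°, h=704.442 m
→ ECEF (a=6378137.000, f=1/298.257223563): X=-3404203.8266, Y=5084206.9645, Z=1797244.3485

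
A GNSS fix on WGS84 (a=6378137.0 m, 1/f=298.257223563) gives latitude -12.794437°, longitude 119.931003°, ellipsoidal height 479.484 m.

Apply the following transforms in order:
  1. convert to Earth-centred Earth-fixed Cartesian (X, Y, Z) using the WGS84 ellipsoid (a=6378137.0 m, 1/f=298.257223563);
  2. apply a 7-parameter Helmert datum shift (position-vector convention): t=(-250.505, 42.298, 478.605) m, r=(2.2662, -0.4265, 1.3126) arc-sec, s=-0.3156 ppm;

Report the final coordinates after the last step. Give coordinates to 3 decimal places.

start: φ=-12.794437°, λ=119.931003°, h=479.484 m
→ ECEF (a=6378137.000, f=1/298.257223563): X=-3104140.7415, Y=5391513.0711, Z=-1403343.7667
→ Helmert 7p (PV): X=-3104421.6748, Y=5391549.3322, Z=-1402811.9016

X=-3104421.675 m, Y=5391549.332 m, Z=-1402811.902 m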